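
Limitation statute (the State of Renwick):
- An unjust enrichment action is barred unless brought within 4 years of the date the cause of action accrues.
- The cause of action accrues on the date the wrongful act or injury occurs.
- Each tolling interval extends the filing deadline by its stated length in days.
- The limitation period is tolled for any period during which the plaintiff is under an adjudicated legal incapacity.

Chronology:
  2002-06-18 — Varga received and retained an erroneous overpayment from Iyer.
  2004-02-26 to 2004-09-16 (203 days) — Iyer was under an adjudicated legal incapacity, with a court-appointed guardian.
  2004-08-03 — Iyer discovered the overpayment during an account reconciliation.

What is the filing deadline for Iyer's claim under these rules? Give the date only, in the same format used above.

Accrual is governed by the date of the act, so the period began to run on 2002-06-18; the later discovery on 2004-08-03 is irrelevant under the stated rule.
The untolled deadline — 4 years after 2002-06-18 — is 2006-06-18.
The plaintiff's legal incapacity from 2004-02-26 to 2004-09-16 tolled the period for 203 days, extending the deadline to 2007-01-07.

2007-01-07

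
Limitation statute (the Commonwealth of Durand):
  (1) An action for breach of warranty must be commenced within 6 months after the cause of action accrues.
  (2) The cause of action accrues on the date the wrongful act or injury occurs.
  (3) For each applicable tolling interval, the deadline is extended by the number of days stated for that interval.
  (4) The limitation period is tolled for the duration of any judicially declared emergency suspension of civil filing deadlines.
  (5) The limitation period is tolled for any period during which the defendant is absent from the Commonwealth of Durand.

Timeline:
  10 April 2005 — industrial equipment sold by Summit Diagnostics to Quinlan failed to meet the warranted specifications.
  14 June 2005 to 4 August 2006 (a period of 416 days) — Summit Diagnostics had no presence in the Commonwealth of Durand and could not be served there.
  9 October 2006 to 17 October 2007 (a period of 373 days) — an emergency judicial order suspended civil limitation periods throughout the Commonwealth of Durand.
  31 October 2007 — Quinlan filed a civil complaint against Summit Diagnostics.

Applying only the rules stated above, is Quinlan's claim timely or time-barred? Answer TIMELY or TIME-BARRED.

The limitation period began to run on 10 April 2005.
Adding the 6 months base period to 10 April 2005 gives a deadline of 10 October 2005, before any tolling.
The period was tolled for 416 days by the defendant's absence from the jurisdiction (14 June 2005 to 4 August 2006), pushing the deadline to 30 November 2006.
The period was tolled for 373 days by the emergency suspension of filing deadlines (9 October 2006 to 17 October 2007), pushing the deadline to 8 December 2007.
Filing on 31 October 2007 beat the 8 December 2007 deadline — the action is timely.

TIMELY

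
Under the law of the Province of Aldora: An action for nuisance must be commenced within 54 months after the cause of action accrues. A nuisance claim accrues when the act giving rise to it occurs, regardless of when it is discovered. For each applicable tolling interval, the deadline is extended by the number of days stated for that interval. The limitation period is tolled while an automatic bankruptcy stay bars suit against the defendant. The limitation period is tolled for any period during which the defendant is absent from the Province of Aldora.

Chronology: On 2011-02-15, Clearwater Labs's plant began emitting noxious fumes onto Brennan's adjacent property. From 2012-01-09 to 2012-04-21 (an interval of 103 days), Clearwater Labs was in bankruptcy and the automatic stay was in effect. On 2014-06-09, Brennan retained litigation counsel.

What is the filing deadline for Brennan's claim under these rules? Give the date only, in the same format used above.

2015-11-26

The claim accrued on 2011-02-15, when the wrongful act occurred.
The untolled deadline — 54 months after 2011-02-15 — is 2015-08-15.
The period was tolled for 103 days by the automatic bankruptcy stay (2012-01-09 to 2012-04-21), pushing the deadline to 2015-11-26.
The other events in the timeline have no effect on the limitation period under the stated rules.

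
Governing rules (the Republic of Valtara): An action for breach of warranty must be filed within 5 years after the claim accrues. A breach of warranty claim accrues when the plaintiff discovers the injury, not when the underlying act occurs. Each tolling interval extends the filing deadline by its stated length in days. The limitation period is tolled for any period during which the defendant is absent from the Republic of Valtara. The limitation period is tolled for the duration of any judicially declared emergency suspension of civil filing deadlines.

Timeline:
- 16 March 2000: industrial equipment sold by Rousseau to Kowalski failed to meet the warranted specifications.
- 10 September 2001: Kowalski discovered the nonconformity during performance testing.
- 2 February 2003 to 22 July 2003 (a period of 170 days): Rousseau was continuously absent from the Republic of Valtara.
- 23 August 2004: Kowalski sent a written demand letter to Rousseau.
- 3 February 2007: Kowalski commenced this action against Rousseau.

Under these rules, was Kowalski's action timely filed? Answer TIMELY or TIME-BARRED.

TIMELY

Accrual is tied to discovery, so the period began on 10 September 2001 rather than on 16 March 2000 when the act occurred.
The untolled deadline — 5 years after 10 September 2001 — is 10 September 2006.
The defendant's absence from the jurisdiction from 2 February 2003 to 22 July 2003 tolled the period for 170 days, extending the deadline to 27 February 2007.
None of the other events listed affects the running of the period under the stated rules.
Filing on 3 February 2007 beat the 27 February 2007 deadline — the action is timely.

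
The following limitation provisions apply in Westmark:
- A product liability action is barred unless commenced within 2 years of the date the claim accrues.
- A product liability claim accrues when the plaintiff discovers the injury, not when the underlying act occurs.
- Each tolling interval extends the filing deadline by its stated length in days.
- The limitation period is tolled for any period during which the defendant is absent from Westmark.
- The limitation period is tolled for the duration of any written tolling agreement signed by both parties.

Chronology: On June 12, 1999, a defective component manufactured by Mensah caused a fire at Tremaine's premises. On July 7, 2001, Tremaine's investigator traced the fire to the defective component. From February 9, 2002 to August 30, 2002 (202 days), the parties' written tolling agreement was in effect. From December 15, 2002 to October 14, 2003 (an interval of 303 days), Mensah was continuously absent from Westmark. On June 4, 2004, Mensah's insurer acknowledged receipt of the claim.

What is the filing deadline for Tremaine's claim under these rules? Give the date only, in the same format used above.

Accrual is tied to discovery, so the period began on July 7, 2001 rather than on June 12, 1999 when the act occurred.
2 years from July 7, 2001 is July 7, 2003.
The period was tolled for 202 days by the written tolling agreement (February 9, 2002 to August 30, 2002), pushing the deadline to January 25, 2004.
The period was tolled for 303 days by the defendant's absence from the jurisdiction (December 15, 2002 to October 14, 2003), pushing the deadline to November 23, 2004.
None of the other events listed affects the running of the period under the stated rules.

November 23, 2004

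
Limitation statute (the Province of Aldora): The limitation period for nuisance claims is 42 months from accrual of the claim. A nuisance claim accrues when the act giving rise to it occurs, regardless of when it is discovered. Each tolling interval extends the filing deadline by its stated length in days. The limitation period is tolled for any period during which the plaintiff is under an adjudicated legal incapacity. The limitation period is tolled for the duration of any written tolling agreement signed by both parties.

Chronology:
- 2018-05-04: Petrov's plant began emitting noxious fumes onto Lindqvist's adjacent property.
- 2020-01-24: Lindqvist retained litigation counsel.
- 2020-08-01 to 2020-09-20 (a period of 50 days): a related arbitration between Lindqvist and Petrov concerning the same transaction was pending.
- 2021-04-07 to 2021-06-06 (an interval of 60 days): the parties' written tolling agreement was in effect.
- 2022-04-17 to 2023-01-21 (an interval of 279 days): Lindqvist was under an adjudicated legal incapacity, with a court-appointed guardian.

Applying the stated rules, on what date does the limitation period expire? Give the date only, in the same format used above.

The claim accrued on 2018-05-04, when the wrongful act occurred.
42 months from 2018-05-04 is 2021-11-04.
Because the written tolling agreement ran from 2021-04-07 to 2021-06-06, the deadline is extended by 60 days to 2022-01-03.
By the time the plaintiff's legal incapacity began on 2022-04-17, the limitation period had already expired on 2022-01-03; that interval cannot revive it.
Although a pending arbitration ran from 2020-08-01 to 2020-09-20, the stated rules do not make that a tolling event, so it is disregarded.
The other events in the timeline have no effect on the limitation period under the stated rules.

2022-01-03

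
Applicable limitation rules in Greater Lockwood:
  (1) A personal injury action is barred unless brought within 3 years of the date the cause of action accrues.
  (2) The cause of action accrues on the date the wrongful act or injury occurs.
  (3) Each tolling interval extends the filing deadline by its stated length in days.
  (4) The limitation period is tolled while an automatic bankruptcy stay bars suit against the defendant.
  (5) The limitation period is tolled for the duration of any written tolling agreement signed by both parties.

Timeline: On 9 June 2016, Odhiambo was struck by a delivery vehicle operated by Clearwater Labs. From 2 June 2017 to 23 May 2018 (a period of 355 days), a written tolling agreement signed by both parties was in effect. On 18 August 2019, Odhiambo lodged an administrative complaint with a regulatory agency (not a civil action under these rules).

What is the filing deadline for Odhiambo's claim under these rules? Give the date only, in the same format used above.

The limitation period began to run on 9 June 2016.
Adding the 3 years base period to 9 June 2016 gives a deadline of 9 June 2019, before any tolling.
The written tolling agreement from 2 June 2017 to 23 May 2018 tolled the period for 355 days, extending the deadline to 29 May 2020.
None of the other events listed affects the running of the period under the stated rules.

29 May 2020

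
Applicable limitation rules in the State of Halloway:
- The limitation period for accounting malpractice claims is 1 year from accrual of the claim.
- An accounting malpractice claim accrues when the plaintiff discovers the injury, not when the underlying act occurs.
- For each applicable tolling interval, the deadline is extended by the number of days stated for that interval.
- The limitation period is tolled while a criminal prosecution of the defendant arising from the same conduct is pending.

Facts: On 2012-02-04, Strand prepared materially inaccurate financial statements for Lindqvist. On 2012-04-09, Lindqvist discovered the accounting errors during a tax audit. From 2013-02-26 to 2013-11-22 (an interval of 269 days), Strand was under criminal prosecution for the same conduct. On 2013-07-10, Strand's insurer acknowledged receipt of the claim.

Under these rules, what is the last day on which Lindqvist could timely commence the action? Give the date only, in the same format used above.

Under the discovery rule, the claim accrued on 2012-04-09, when Lindqvist discovered the injury — not on the 2012-02-04 date of the underlying act.
Adding the 1 year base period to 2012-04-09 gives a deadline of 2013-04-09, before any tolling.
The pending criminal prosecution from 2013-02-26 to 2013-11-22 tolled the period for 269 days, extending the deadline to 2014-01-03.
None of the other events listed affects the running of the period under the stated rules.

2014-01-03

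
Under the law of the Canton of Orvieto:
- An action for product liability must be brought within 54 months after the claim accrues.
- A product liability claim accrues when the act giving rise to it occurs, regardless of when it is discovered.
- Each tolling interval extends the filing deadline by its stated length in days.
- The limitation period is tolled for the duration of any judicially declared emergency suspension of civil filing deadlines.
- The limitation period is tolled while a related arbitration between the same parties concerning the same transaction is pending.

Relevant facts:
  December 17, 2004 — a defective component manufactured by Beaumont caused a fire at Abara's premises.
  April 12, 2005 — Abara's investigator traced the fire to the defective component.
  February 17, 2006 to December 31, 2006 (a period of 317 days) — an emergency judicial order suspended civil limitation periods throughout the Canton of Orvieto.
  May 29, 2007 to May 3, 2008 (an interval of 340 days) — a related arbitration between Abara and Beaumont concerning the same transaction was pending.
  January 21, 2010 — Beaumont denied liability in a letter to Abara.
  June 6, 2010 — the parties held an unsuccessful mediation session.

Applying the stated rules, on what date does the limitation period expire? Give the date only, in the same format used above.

April 5, 2011

Because the rule ties accrual to occurrence, the claim accrued on December 17, 2004, not on the April 12, 2005 discovery date.
Adding the 54 months base period to December 17, 2004 gives a deadline of June 17, 2009, before any tolling.
The emergency suspension of filing deadlines from February 17, 2006 to December 31, 2006 tolled the period for 317 days, extending the deadline to April 30, 2010.
The pending related arbitration from May 29, 2007 to May 3, 2008 tolled the period for 340 days, extending the deadline to April 5, 2011.
None of the other events listed affects the running of the period under the stated rules.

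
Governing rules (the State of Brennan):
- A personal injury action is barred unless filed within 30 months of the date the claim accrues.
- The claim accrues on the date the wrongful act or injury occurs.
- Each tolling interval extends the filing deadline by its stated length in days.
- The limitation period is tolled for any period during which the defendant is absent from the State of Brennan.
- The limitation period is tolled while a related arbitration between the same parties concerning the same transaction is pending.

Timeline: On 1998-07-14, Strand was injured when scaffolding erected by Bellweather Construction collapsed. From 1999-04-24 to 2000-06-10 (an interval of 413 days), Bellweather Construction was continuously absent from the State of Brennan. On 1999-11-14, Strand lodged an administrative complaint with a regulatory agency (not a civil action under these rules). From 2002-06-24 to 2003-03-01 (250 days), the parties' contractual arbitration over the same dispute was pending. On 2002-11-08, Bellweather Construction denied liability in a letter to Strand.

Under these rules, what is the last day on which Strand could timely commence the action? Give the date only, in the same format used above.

2002-03-03

The claim accrued on 1998-07-14, the date of the act.
30 months from 1998-07-14 is 2001-01-14.
Because the defendant's absence from the jurisdiction ran from 1999-04-24 to 2000-06-10, the deadline is extended by 413 days to 2002-03-03.
The pending related arbitration starting 2002-06-24 came too late — the period had run on 2002-03-03 — and so does not extend the deadline.
None of the other events listed affects the running of the period under the stated rules.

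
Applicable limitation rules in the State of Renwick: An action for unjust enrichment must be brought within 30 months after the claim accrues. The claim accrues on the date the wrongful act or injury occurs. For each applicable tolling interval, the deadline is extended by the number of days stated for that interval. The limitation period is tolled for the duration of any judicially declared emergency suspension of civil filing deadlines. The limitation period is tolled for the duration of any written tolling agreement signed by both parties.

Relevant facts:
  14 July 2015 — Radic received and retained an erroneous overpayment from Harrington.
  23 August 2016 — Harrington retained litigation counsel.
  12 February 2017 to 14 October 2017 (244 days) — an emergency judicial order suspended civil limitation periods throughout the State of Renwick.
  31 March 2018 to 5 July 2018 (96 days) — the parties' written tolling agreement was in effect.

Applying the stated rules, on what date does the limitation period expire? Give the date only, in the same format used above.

The claim accrued on 14 July 2015, the date of the act.
The untolled deadline — 30 months after 14 July 2015 — is 14 January 2018.
The period was tolled for 244 days by the emergency suspension of filing deadlines (12 February 2017 to 14 October 2017), pushing the deadline to 15 September 2018.
Because the written tolling agreement ran from 31 March 2018 to 5 July 2018, the deadline is extended by 96 days to 20 December 2018.
Nothing else in the chronology tolls or restarts the period.

20 December 2018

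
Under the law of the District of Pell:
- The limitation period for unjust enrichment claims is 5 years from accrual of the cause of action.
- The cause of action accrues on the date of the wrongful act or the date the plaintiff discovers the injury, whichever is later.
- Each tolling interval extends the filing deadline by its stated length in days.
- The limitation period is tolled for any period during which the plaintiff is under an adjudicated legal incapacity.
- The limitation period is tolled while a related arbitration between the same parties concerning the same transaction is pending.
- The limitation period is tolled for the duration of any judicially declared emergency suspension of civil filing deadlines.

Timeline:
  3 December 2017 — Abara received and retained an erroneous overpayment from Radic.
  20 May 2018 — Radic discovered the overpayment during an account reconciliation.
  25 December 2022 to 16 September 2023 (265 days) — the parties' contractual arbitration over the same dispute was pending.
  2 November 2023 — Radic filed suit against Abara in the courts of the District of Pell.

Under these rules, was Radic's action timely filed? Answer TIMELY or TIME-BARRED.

TIMELY

The claim accrued on 20 May 2018 — the later of the 3 December 2017 act and the 20 May 2018 discovery.
5 years from 20 May 2018 is 20 May 2023.
Because the pending related arbitration ran from 25 December 2022 to 16 September 2023, the deadline is extended by 265 days to 9 February 2024.
The 2 November 2023 filing precedes the 9 February 2024 deadline; the claim is timely.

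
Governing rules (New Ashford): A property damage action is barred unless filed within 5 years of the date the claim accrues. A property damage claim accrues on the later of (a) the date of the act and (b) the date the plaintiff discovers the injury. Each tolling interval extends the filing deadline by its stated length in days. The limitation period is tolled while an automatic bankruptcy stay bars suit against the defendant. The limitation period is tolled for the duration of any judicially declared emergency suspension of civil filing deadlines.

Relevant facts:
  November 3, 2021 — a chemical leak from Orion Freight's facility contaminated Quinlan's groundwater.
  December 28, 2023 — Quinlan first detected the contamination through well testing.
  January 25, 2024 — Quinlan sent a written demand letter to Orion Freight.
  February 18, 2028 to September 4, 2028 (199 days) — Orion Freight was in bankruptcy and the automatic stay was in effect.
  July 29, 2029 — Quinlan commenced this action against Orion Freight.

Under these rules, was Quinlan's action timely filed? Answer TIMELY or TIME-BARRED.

The claim accrued on December 28, 2023 — the later of the November 3, 2021 act and the December 28, 2023 discovery.
5 years from December 28, 2023 is December 28, 2028.
The automatic bankruptcy stay from February 18, 2028 to September 4, 2028 tolled the period for 199 days, extending the deadline to July 15, 2029.
Nothing else in the chronology tolls or restarts the period.
Filing on July 29, 2029 missed the July 15, 2029 deadline — the action is time-barred.

TIME-BARRED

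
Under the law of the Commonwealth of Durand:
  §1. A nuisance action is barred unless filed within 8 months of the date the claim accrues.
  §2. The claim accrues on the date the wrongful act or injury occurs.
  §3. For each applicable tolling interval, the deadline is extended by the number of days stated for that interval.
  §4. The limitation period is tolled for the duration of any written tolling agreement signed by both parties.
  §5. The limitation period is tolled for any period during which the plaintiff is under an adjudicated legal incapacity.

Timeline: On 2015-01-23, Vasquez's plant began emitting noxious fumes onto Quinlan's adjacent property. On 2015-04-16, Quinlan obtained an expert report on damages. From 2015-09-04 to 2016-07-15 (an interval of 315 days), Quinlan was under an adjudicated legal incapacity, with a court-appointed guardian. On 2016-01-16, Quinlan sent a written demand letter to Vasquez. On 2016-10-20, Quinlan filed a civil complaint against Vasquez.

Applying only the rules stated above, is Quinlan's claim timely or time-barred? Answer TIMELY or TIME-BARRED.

The limitation period began to run on 2015-01-23.
8 months from 2015-01-23 is 2015-09-23.
The plaintiff's legal incapacity from 2015-09-04 to 2016-07-15 tolled the period for 315 days, extending the deadline to 2016-08-03.
The other events in the timeline have no effect on the limitation period under the stated rules.
Quinlan filed on 2016-10-20, after the 2016-08-03 deadline, so the action is time-barred.

TIME-BARRED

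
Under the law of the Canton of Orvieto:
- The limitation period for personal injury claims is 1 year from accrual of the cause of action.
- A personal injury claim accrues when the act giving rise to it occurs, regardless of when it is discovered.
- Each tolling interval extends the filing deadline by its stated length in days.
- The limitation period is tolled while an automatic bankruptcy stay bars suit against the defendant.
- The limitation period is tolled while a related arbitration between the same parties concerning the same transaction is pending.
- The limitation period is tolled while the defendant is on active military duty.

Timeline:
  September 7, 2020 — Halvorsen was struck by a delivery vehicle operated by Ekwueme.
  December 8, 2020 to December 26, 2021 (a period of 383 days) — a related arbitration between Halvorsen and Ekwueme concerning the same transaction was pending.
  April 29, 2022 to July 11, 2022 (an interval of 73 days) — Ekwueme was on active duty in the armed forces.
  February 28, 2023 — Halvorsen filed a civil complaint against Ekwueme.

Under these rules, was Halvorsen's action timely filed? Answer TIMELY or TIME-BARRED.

TIME-BARRED

The limitation period began to run on September 7, 2020.
Adding the 1 year base period to September 7, 2020 gives a deadline of September 7, 2021, before any tolling.
Because the pending related arbitration ran from December 8, 2020 to December 26, 2021, the deadline is extended by 383 days to September 25, 2022.
The defendant's active military service from April 29, 2022 to July 11, 2022 tolled the period for 73 days, extending the deadline to December 7, 2022.
Halvorsen filed on February 28, 2023, after the December 7, 2022 deadline, so the action is time-barred.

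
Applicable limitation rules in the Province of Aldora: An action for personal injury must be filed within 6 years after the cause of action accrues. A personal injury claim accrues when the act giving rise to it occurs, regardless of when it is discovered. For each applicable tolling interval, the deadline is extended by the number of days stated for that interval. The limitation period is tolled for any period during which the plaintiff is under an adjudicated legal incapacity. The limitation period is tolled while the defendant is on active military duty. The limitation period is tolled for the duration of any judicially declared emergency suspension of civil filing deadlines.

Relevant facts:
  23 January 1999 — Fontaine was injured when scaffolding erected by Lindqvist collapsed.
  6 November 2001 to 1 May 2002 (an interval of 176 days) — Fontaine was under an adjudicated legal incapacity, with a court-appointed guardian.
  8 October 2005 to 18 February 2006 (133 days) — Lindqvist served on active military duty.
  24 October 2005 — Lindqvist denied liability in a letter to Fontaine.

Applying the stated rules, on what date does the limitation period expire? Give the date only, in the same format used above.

The claim accrued on 23 January 1999, when the wrongful act occurred.
6 years from 23 January 1999 is 23 January 2005.
The period was tolled for 176 days by the plaintiff's legal incapacity (6 November 2001 to 1 May 2002), pushing the deadline to 18 July 2005.
The defendant's active military service starting 8 October 2005 came too late — the period had run on 18 July 2005 — and so does not extend the deadline.
The other events in the timeline have no effect on the limitation period under the stated rules.

18 July 2005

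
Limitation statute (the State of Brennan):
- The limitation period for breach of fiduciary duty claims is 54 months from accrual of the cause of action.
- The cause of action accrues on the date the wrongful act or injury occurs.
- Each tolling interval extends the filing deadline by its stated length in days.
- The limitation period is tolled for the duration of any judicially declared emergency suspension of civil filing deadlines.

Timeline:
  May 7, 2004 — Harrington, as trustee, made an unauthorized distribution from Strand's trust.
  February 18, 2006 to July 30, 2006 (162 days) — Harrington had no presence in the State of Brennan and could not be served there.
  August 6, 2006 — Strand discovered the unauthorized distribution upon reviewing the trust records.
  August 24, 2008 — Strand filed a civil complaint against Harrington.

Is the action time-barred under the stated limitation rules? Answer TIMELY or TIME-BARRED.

TIMELY

Because the rule ties accrual to occurrence, the claim accrued on May 7, 2004, not on the August 6, 2006 discovery date.
The untolled deadline — 54 months after May 7, 2004 — is November 7, 2008.
Although the defendant's absence ran from February 18, 2006 to July 30, 2006, the stated rules do not make that a tolling event, so it is disregarded.
Strand filed on August 24, 2008, before the November 7, 2008 deadline, so the action is timely.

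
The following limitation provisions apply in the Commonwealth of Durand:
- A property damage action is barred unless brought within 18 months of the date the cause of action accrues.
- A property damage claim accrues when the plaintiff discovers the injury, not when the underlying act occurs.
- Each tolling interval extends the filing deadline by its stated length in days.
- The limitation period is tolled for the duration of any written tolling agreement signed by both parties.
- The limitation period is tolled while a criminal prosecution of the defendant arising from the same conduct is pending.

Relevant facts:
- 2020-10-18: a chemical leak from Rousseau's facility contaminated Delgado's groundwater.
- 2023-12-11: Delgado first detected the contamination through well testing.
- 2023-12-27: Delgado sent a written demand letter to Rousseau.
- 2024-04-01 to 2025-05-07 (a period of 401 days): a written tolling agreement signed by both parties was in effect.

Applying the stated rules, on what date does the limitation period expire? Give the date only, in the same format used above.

The claim did not accrue until Delgado discovered the injury on 2023-12-11; the 2020-10-18 act date does not start the clock under the stated rule.
The untolled deadline — 18 months after 2023-12-11 — is 2025-06-11.
The written tolling agreement from 2024-04-01 to 2025-05-07 tolled the period for 401 days, extending the deadline to 2026-07-17.
None of the other events listed affects the running of the period under the stated rules.

2026-07-17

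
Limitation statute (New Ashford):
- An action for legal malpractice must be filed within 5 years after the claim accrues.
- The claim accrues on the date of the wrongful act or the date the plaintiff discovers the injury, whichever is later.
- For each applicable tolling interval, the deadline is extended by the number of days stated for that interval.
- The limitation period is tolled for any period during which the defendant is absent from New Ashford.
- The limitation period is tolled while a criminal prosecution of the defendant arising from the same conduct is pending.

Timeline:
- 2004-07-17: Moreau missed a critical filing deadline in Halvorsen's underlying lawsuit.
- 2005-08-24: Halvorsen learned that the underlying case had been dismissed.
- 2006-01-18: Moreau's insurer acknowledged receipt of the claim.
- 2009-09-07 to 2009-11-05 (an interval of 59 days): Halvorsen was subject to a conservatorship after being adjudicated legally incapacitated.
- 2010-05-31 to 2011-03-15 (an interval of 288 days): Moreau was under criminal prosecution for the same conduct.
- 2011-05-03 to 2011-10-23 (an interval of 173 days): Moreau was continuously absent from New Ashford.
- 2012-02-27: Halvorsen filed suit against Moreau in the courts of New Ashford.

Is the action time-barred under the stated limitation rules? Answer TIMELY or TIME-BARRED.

TIME-BARRED

Taking the later of the act (2004-07-17) and discovery (2005-08-24), the claim accrued on 2005-08-24.
5 years from 2005-08-24 is 2010-08-24.
The pending criminal prosecution from 2010-05-31 to 2011-03-15 tolled the period for 288 days, extending the deadline to 2011-06-08.
Because the defendant's absence from the jurisdiction ran from 2011-05-03 to 2011-10-23, the deadline is extended by 173 days to 2011-11-28.
Although the plaintiff's incapacity ran from 2009-09-07 to 2009-11-05, the stated rules do not make that a tolling event, so it is disregarded.
None of the other events listed affects the running of the period under the stated rules.
The 2012-02-27 filing falls after the 2011-11-28 deadline; the claim is time-barred.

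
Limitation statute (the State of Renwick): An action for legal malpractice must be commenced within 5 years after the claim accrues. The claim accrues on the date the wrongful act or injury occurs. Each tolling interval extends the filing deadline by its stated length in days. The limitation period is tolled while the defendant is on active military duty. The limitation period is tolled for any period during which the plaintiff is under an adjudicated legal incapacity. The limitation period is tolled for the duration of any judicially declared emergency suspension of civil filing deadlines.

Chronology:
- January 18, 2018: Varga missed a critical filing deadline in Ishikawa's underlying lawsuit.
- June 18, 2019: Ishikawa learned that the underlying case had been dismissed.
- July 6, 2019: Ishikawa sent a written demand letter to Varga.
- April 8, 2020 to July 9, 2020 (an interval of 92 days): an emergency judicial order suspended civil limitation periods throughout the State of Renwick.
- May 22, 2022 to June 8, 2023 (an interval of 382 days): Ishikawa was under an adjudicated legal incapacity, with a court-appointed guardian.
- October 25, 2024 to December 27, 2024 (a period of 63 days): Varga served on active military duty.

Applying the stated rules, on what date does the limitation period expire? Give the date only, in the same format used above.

May 6, 2024

The claim accrued on January 18, 2018, when the wrongful act occurred; under the stated occurrence rule the June 18, 2019 discovery does not delay accrual.
Adding the 5 years base period to January 18, 2018 gives a deadline of January 18, 2023, before any tolling.
The emergency suspension of filing deadlines from April 8, 2020 to July 9, 2020 tolled the period for 92 days, extending the deadline to April 20, 2023.
The plaintiff's legal incapacity from May 22, 2022 to June 8, 2023 tolled the period for 382 days, extending the deadline to May 6, 2024.
The defendant's active military service from October 25, 2024 to December 27, 2024 began after the period had already run on May 6, 2024, so it has no tolling effect.
Nothing else in the chronology tolls or restarts the period.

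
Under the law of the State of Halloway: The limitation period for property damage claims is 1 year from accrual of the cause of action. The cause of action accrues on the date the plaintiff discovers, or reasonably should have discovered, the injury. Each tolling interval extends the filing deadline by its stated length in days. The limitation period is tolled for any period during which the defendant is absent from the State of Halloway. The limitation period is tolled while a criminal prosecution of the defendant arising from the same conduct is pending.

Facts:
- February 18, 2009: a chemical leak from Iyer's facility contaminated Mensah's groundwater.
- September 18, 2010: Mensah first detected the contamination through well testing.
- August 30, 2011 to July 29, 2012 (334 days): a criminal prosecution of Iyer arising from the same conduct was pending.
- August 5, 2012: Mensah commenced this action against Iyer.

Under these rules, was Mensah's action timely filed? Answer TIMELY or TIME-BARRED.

TIMELY

Accrual is tied to discovery, so the period began on September 18, 2010 rather than on February 18, 2009 when the act occurred.
The untolled deadline — 1 year after September 18, 2010 — is September 18, 2011.
The pending criminal prosecution from August 30, 2011 to July 29, 2012 tolled the period for 334 days, extending the deadline to August 17, 2012.
The August 5, 2012 filing precedes the August 17, 2012 deadline; the claim is timely.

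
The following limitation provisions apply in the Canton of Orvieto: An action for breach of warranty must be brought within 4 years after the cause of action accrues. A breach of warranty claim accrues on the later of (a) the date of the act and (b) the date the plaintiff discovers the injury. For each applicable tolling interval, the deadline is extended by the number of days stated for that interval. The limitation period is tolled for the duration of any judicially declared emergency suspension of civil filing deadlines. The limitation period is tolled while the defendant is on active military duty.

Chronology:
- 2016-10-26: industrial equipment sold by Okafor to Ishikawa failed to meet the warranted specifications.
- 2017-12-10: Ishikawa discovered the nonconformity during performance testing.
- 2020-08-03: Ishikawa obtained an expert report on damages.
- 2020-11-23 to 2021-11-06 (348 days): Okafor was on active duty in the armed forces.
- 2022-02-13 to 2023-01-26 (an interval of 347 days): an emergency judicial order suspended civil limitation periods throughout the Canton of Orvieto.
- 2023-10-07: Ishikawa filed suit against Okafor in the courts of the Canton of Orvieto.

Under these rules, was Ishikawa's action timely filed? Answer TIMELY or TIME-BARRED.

Because discovery on 2017-12-10 post-dates the 2016-10-26 act, accrual under the later-of rule falls on 2017-12-10.
4 years from 2017-12-10 is 2021-12-10.
Because the defendant's active military service ran from 2020-11-23 to 2021-11-06, the deadline is extended by 348 days to 2022-11-23.
The period was tolled for 347 days by the emergency suspension of filing deadlines (2022-02-13 to 2023-01-26), pushing the deadline to 2023-11-05.
The other events in the timeline have no effect on the limitation period under the stated rules.
Filing on 2023-10-07 beat the 2023-11-05 deadline — the action is timely.

TIMELY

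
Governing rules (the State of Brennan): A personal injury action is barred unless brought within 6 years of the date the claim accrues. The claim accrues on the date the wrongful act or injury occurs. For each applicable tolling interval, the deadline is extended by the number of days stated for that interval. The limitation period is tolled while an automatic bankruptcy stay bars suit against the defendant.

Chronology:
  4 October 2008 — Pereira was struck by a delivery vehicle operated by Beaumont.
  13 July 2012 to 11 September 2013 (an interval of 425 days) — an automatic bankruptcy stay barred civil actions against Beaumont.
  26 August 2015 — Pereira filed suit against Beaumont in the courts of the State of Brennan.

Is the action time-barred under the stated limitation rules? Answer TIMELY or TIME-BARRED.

TIMELY

The claim accrued on 4 October 2008, when the wrongful act occurred.
The untolled deadline — 6 years after 4 October 2008 — is 4 October 2014.
The automatic bankruptcy stay from 13 July 2012 to 11 September 2013 tolled the period for 425 days, extending the deadline to 3 December 2015.
The 26 August 2015 filing precedes the 3 December 2015 deadline; the claim is timely.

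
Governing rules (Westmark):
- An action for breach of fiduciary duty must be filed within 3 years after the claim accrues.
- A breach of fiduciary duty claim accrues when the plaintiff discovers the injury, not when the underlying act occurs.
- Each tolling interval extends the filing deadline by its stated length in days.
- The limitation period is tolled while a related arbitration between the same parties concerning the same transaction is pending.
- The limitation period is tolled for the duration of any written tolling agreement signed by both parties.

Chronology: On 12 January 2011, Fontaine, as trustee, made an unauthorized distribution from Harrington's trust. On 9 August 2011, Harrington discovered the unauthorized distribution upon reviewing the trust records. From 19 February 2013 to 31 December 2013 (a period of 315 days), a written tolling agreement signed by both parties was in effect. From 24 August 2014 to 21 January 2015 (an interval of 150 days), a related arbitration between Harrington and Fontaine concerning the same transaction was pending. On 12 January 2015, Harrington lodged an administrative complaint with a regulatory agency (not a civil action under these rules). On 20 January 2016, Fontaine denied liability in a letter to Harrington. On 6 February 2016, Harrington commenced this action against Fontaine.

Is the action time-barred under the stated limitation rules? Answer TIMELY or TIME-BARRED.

Under the discovery rule, the claim accrued on 9 August 2011, when Harrington discovered the injury — not on the 12 January 2011 date of the underlying act.
The untolled deadline — 3 years after 9 August 2011 — is 9 August 2014.
The written tolling agreement from 19 February 2013 to 31 December 2013 tolled the period for 315 days, extending the deadline to 20 June 2015.
The period was tolled for 150 days by the pending related arbitration (24 August 2014 to 21 January 2015), pushing the deadline to 17 November 2015.
None of the other events listed affects the running of the period under the stated rules.
The 6 February 2016 filing falls after the 17 November 2015 deadline; the claim is time-barred.

TIME-BARRED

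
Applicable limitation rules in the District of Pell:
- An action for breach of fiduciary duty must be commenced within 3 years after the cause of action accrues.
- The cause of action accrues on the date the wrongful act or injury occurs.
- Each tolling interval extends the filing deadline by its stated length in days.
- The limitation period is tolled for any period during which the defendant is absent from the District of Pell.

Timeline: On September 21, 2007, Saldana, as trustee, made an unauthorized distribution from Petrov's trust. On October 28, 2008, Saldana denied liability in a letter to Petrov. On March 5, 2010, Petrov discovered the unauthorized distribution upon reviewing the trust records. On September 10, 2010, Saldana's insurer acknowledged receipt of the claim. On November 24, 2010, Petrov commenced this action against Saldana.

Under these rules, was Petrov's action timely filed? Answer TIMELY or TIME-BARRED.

TIME-BARRED

The claim accrued on September 21, 2007, when the wrongful act occurred; under the stated occurrence rule the March 5, 2010 discovery does not delay accrual.
The untolled deadline — 3 years after September 21, 2007 — is September 21, 2010.
Nothing else in the chronology tolls or restarts the period.
The November 24, 2010 filing falls after the September 21, 2010 deadline; the claim is time-barred.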